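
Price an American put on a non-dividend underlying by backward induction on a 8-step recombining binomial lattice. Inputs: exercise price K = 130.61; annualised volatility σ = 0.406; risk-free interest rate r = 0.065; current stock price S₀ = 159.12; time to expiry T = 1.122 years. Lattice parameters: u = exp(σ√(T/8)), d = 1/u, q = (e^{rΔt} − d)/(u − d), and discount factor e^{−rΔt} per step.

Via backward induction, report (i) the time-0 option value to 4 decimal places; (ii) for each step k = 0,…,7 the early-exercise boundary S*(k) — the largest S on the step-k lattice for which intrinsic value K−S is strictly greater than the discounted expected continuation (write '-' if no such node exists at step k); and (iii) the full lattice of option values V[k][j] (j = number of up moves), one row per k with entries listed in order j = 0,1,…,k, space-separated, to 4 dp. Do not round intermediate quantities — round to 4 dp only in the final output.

price = 10.4792
boundary = - - - - 86.6148 74.3976 86.6148 100.8383
tree:
10.4792
15.6968 5.2881
22.8872 8.5666 2.0023
32.3292 13.5665 3.5647 0.4268
43.9952 20.8885 6.2608 0.8480 0.0000
56.2124 31.0318 10.8066 1.6848 0.0000 0.0000
66.7063 43.9952 18.2276 3.3473 0.0000 0.0000 0.0000
75.7200 56.2124 29.7717 6.6503 0.0000 0.0000 0.0000 0.0000
83.4624 66.7063 43.9952 13.2126 0.0000 0.0000 0.0000 0.0000 0.0000

Δt=0.14025, u=1.16421, d=0.85895, q=0.49206, disc=e^(-rΔt)=0.99093
k=8 terminal: V=max(K-S,0) → 83.4624 66.7063 43.9952 13.2126 0.0000 0.0000 0.0000 0.0000 0.0000
k=7: j=0 S=54.8900 intr=75.7200 cont=74.5348 V=75.7200[EX]; j=1 S=74.3976 intr=56.2124 cont=55.0271 V=56.2124[EX]; j=2 S=100.8383 intr=29.7717 cont=28.5865 V=29.7717[EX]; j=3 S=136.6758 intr=0.0000 cont=6.6503 V=6.6503[hold]; j=4 S=185.2499 intr=0.0000 cont=0.0000 V=0.0000[hold]; j=5 S=251.0869 intr=0.0000 cont=0.0000 V=0.0000[hold]; j=6 S=340.3222 intr=0.0000 cont=0.0000 V=0.0000[hold]; j=7 S=461.2714 intr=0.0000 cont=0.0000 V=0.0000[hold]  S*(7)=100.8383
k=6: j=0 S=63.9037 intr=66.7063 cont=65.5210 V=66.7063[EX]; j=1 S=86.6148 intr=43.9952 cont=42.8099 V=43.9952[EX]; j=2 S=117.3974 intr=13.2126 cont=18.2276 V=18.2276[hold]; j=3 S=159.1200 intr=0.0000 cont=3.3473 V=3.3473[hold]; j=4 S=215.6706 intr=0.0000 cont=0.0000 V=0.0000[hold]; j=5 S=292.3191 intr=0.0000 cont=0.0000 V=0.0000[hold]; j=6 S=396.2082 intr=0.0000 cont=0.0000 V=0.0000[hold]  S*(6)=86.6148
k=5: j=0 S=74.3976 intr=56.2124 cont=55.0271 V=56.2124[EX]; j=1 S=100.8383 intr=29.7717 cont=31.0318 V=31.0318[hold]; j=2 S=136.6758 intr=0.0000 cont=10.8066 V=10.8066[hold]; j=3 S=185.2499 intr=0.0000 cont=1.6848 V=1.6848[hold]; j=4 S=251.0869 intr=0.0000 cont=0.0000 V=0.0000[hold]; j=5 S=340.3222 intr=0.0000 cont=0.0000 V=0.0000[hold]  S*(5)=74.3976
k=4: j=0 S=86.6148 intr=43.9952 cont=43.4243 V=43.9952[EX]; j=1 S=117.3974 intr=13.2126 cont=20.8885 V=20.8885[hold]; j=2 S=159.1200 intr=0.0000 cont=6.2608 V=6.2608[hold]; j=3 S=215.6706 intr=0.0000 cont=0.8480 V=0.8480[hold]; j=4 S=292.3191 intr=0.0000 cont=0.0000 V=0.0000[hold]  S*(4)=86.6148
k=3: j=0 S=100.8383 intr=29.7717 cont=32.3292 V=32.3292[hold]; j=1 S=136.6758 intr=0.0000 cont=13.5665 V=13.5665[hold]; j=2 S=185.2499 intr=0.0000 cont=3.5647 V=3.5647[hold]; j=3 S=251.0869 intr=0.0000 cont=0.4268 V=0.4268[hold]  S*(3)=-
k=2: j=0 S=117.3974 intr=13.2126 cont=22.8872 V=22.8872[hold]; j=1 S=159.1200 intr=0.0000 cont=8.5666 V=8.5666[hold]; j=2 S=215.6706 intr=0.0000 cont=2.0023 V=2.0023[hold]  S*(2)=-
k=1: j=0 S=136.6758 intr=0.0000 cont=15.6968 V=15.6968[hold]; j=1 S=185.2499 intr=0.0000 cont=5.2881 V=5.2881[hold]  S*(1)=-
k=0: j=0 S=159.1200 intr=0.0000 cont=10.4792 V=10.4792[hold]  S*(0)=-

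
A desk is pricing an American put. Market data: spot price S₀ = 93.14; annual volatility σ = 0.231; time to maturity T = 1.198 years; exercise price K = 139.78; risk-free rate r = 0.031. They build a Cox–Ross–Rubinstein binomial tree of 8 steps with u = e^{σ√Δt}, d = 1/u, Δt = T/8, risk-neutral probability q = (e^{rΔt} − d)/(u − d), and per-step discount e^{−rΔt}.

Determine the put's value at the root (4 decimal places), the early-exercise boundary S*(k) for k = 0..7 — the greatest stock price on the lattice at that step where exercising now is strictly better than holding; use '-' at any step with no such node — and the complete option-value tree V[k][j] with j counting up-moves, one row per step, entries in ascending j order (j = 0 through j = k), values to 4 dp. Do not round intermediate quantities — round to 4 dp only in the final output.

Δt=0.14975, u=1.09351, d=0.91449, q=0.50366, disc=e^(-rΔt)=0.99537
k=8 terminal: V=max(K-S,0) → 94.2226 85.3042 74.6400 61.8882 46.6400 28.4068 6.6043 0.0000 0.0000
k=7: j=0 S=49.8174 intr=89.9626 cont=89.3152 V=89.9626[EX]; j=1 S=59.5697 intr=80.2103 cont=79.5629 V=80.2103[EX]; j=2 S=71.2311 intr=68.5489 cont=67.9015 V=68.5489[EX]; j=3 S=85.1754 intr=54.6046 cont=53.9572 V=54.6046[EX]; j=4 S=101.8494 intr=37.9306 cont=37.2832 V=37.9306[EX]; j=5 S=121.7875 intr=17.9925 cont=17.3451 V=17.9925[EX]; j=6 S=145.6287 intr=0.0000 cont=3.2628 V=3.2628[hold]; j=7 S=174.1371 intr=0.0000 cont=0.0000 V=0.0000[hold]  S*(7)=121.7875
k=6: j=0 S=54.4758 intr=85.3042 cont=84.6569 V=85.3042[EX]; j=1 S=65.1400 intr=74.6400 cont=73.9926 V=74.6400[EX]; j=2 S=77.8918 intr=61.8882 cont=61.2408 V=61.8882[EX]; j=3 S=93.1400 intr=46.6400 cont=45.9926 V=46.6400[EX]; j=4 S=111.3732 intr=28.4068 cont=27.7594 V=28.4068[EX]; j=5 S=133.1757 intr=6.6043 cont=10.5248 V=10.5248[hold]; j=6 S=159.2462 intr=0.0000 cont=1.6120 V=1.6120[hold]  S*(6)=111.3732
k=5: j=0 S=59.5697 intr=80.2103 cont=79.5629 V=80.2103[EX]; j=1 S=71.2311 intr=68.5489 cont=67.9015 V=68.5489[EX]; j=2 S=85.1754 intr=54.6046 cont=53.9572 V=54.6046[EX]; j=3 S=101.8494 intr=37.9306 cont=37.2832 V=37.9306[EX]; j=4 S=121.7875 intr=17.9925 cont=19.3105 V=19.3105[hold]; j=5 S=145.6287 intr=0.0000 cont=6.0078 V=6.0078[hold]  S*(5)=101.8494
k=4: j=0 S=65.1400 intr=74.6400 cont=73.9926 V=74.6400[EX]; j=1 S=77.8918 intr=61.8882 cont=61.2408 V=61.8882[EX]; j=2 S=93.1400 intr=46.6400 cont=45.9926 V=46.6400[EX]; j=3 S=111.3732 intr=28.4068 cont=28.4202 V=28.4202[hold]; j=4 S=133.1757 intr=6.6043 cont=12.5521 V=12.5521[hold]  S*(4)=93.1400
k=3: j=0 S=71.2311 intr=68.5489 cont=67.9015 V=68.5489[EX]; j=1 S=85.1754 intr=54.6046 cont=53.9572 V=54.6046[EX]; j=2 S=101.8494 intr=37.9306 cont=37.2899 V=37.9306[EX]; j=3 S=121.7875 intr=17.9925 cont=20.3335 V=20.3335[hold]  S*(3)=101.8494
k=2: j=0 S=77.8918 intr=61.8882 cont=61.2408 V=61.8882[EX]; j=1 S=93.1400 intr=46.6400 cont=45.9926 V=46.6400[EX]; j=2 S=111.3732 intr=28.4068 cont=28.9330 V=28.9330[hold]  S*(2)=93.1400
k=1: j=0 S=85.1754 intr=54.6046 cont=53.9572 V=54.6046[EX]; j=1 S=101.8494 intr=37.9306 cont=37.5470 V=37.9306[EX]  S*(1)=101.8494
k=0: j=0 S=93.1400 intr=46.6400 cont=45.9926 V=46.6400[EX]  S*(0)=93.1400

price = 46.6400
boundary = 93.1400 101.8494 93.1400 101.8494 93.1400 101.8494 111.3732 121.7875
tree:
46.6400
54.6046 37.9306
61.8882 46.6400 28.9330
68.5489 54.6046 37.9306 20.3335
74.6400 61.8882 46.6400 28.4202 12.5521
80.2103 68.5489 54.6046 37.9306 19.3105 6.0078
85.3042 74.6400 61.8882 46.6400 28.4068 10.5248 1.6120
89.9626 80.2103 68.5489 54.6046 37.9306 17.9925 3.2628 0.0000
94.2226 85.3042 74.6400 61.8882 46.6400 28.4068 6.6043 0.0000 0.0000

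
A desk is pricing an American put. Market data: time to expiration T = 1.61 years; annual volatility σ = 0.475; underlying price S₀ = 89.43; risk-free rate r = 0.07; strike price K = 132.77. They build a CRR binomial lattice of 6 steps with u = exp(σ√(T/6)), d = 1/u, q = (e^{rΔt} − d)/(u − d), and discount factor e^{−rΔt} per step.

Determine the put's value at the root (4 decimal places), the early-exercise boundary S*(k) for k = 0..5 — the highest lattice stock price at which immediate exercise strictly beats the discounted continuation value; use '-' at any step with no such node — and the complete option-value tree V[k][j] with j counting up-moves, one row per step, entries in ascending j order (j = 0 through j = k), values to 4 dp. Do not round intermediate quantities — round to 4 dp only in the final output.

price = 46.8197
boundary = - 69.9235 54.6718 69.9235 89.4300 69.9235
tree:
46.8197
62.8465 31.1044
78.0982 45.1762 16.9083
90.0232 62.8465 27.5931 5.8624
99.3472 78.0982 43.3400 11.4203 0.0000
106.6374 90.0232 62.8465 22.2476 0.0000 0.0000
112.3374 99.3472 78.0982 43.3400 0.0000 0.0000 0.0000

Δt=0.26833  u=1.27897  d=0.78188  q=0.47694  discount=0.98139
step 6 (expiry): payoffs max(K−S,0) = 112.3374 99.3472 78.0982 43.3400 0.0000 0.0000 0.0000
step 5: (k=5,j=0): S=26.1326, (K−S)⁺=106.6374, hold=104.1668 ⇒ V=106.6374 exercise | (k=5,j=1): S=42.7468, (K−S)⁺=90.0232, hold=87.5527 ⇒ V=90.0232 exercise | (k=5,j=2): S=69.9235, (K−S)⁺=62.8465, hold=60.3759 ⇒ V=62.8465 exercise | (k=5,j=3): S=114.3782, (K−S)⁺=18.3918, hold=22.2476 ⇒ V=22.2476 continue | (k=5,j=4): S=187.0955, (K−S)⁺=0.0000, hold=0.0000 ⇒ V=0.0000 continue | (k=5,j=5): S=306.0436, (K−S)⁺=0.0000, hold=0.0000 ⇒ V=0.0000 continue  boundary S*=69.9235
step 4: (k=4,j=0): S=33.4228, (K−S)⁺=99.3472, hold=96.8766 ⇒ V=99.3472 exercise | (k=4,j=1): S=54.6718, (K−S)⁺=78.0982, hold=75.6276 ⇒ V=78.0982 exercise | (k=4,j=2): S=89.4300, (K−S)⁺=43.3400, hold=42.6742 ⇒ V=43.3400 exercise | (k=4,j=3): S=146.2862, (K−S)⁺=0.0000, hold=11.4203 ⇒ V=11.4203 continue | (k=4,j=4): S=239.2893, (K−S)⁺=0.0000, hold=0.0000 ⇒ V=0.0000 continue  boundary S*=89.4300
step 3: (k=3,j=0): S=42.7468, (K−S)⁺=90.0232, hold=87.5527 ⇒ V=90.0232 exercise | (k=3,j=1): S=69.9235, (K−S)⁺=62.8465, hold=60.3759 ⇒ V=62.8465 exercise | (k=3,j=2): S=114.3782, (K−S)⁺=18.3918, hold=27.5931 ⇒ V=27.5931 continue | (k=3,j=3): S=187.0955, (K−S)⁺=0.0000, hold=5.8624 ⇒ V=5.8624 continue  boundary S*=69.9235
step 2: (k=2,j=0): S=54.6718, (K−S)⁺=78.0982, hold=75.6276 ⇒ V=78.0982 exercise | (k=2,j=1): S=89.4300, (K−S)⁺=43.3400, hold=45.1762 ⇒ V=45.1762 continue | (k=2,j=2): S=146.2862, (K−S)⁺=0.0000, hold=16.9083 ⇒ V=16.9083 continue  boundary S*=54.6718
step 1: (k=1,j=0): S=69.9235, (K−S)⁺=62.8465, hold=61.2354 ⇒ V=62.8465 exercise | (k=1,j=1): S=114.3782, (K−S)⁺=18.3918, hold=31.1044 ⇒ V=31.1044 continue  boundary S*=69.9235
step 0: (k=0,j=0): S=89.4300, (K−S)⁺=43.3400, hold=46.8197 ⇒ V=46.8197 continue  boundary S*=-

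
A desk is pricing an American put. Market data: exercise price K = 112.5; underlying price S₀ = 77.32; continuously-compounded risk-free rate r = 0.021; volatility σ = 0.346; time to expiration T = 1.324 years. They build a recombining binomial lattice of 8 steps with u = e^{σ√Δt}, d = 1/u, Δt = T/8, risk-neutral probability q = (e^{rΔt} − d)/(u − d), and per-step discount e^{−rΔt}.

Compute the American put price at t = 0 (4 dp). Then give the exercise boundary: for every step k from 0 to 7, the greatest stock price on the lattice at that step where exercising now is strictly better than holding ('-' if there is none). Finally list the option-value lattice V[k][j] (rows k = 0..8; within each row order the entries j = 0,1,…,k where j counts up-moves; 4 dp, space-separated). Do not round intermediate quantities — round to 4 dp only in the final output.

price = 37.1553
boundary = - - 58.3486 67.1678 58.3486 67.1678 77.3200 89.0067
tree:
37.1553
45.5232 28.2586
54.1514 36.4025 19.5425
61.8126 45.3322 26.8848 11.6410
68.4679 54.1514 35.6640 17.4627 5.3478
74.2494 61.8126 45.3322 25.3319 8.9688 1.4198
79.2717 68.4679 54.1514 35.1800 14.7273 2.7252 0.0000
83.6346 74.2494 61.8126 45.3322 23.4933 5.2309 0.0000 0.0000
87.4247 79.2717 68.4679 54.1514 35.1800 10.0403 0.0000 0.0000 0.0000

params: Δt=0.16550 u=1.15115 d=0.86870 q=0.47719 e^(-rΔt)=0.99653
t_8 payoffs: 87.4247 79.2717 68.4679 54.1514 35.1800 10.0403 0.0000 0.0000 0.0000
t_7: node(7,0) S=28.8654 payoff=83.6346 vs cont=83.2443 → 83.6346 [stop]  node(7,1) S=38.2506 payoff=74.2494 vs cont=73.8591 → 74.2494 [stop]  node(7,2) S=50.6874 payoff=61.8126 vs cont=61.4223 → 61.8126 [stop]  node(7,3) S=67.1678 payoff=45.3322 vs cont=44.9419 → 45.3322 [stop]  node(7,4) S=89.0067 payoff=23.4933 vs cont=23.1030 → 23.4933 [stop]  node(7,5) S=117.9462 payoff=0.0000 vs cont=5.2309 → 5.2309 [wait]  node(7,6) S=156.2951 payoff=0.0000 vs cont=0.0000 → 0.0000 [wait]  node(7,7) S=207.1127 payoff=0.0000 vs cont=0.0000 → 0.0000 [wait]  ⇒ S*(7)=89.0067
t_6: node(6,0) S=33.2283 payoff=79.2717 vs cont=78.8814 → 79.2717 [stop]  node(6,1) S=44.0321 payoff=68.4679 vs cont=68.0776 → 68.4679 [stop]  node(6,2) S=58.3486 payoff=54.1514 vs cont=53.7611 → 54.1514 [stop]  node(6,3) S=77.3200 payoff=35.1800 vs cont=34.7897 → 35.1800 [stop]  node(6,4) S=102.4597 payoff=10.0403 vs cont=14.7273 → 14.7273 [wait]  node(6,5) S=135.7734 payoff=0.0000 vs cont=2.7252 → 2.7252 [wait]  node(6,6) S=179.9186 payoff=0.0000 vs cont=0.0000 → 0.0000 [wait]  ⇒ S*(6)=77.3200
t_5: node(5,0) S=38.2506 payoff=74.2494 vs cont=73.8591 → 74.2494 [stop]  node(5,1) S=50.6874 payoff=61.8126 vs cont=61.4223 → 61.8126 [stop]  node(5,2) S=67.1678 payoff=45.3322 vs cont=44.9419 → 45.3322 [stop]  node(5,3) S=89.0067 payoff=23.4933 vs cont=25.3319 → 25.3319 [wait]  node(5,4) S=117.9462 payoff=0.0000 vs cont=8.9688 → 8.9688 [wait]  node(5,5) S=156.2951 payoff=0.0000 vs cont=1.4198 → 1.4198 [wait]  ⇒ S*(5)=67.1678
t_4: node(4,0) S=44.0321 payoff=68.4679 vs cont=68.0776 → 68.4679 [stop]  node(4,1) S=58.3486 payoff=54.1514 vs cont=53.7611 → 54.1514 [stop]  node(4,2) S=77.3200 payoff=35.1800 vs cont=35.6640 → 35.6640 [wait]  node(4,3) S=102.4597 payoff=10.0403 vs cont=17.4627 → 17.4627 [wait]  node(4,4) S=135.7734 payoff=0.0000 vs cont=5.3478 → 5.3478 [wait]  ⇒ S*(4)=58.3486
t_3: node(3,0) S=50.6874 payoff=61.8126 vs cont=61.4223 → 61.8126 [stop]  node(3,1) S=67.1678 payoff=45.3322 vs cont=45.1720 → 45.3322 [stop]  node(3,2) S=89.0067 payoff=23.4933 vs cont=26.8848 → 26.8848 [wait]  node(3,3) S=117.9462 payoff=0.0000 vs cont=11.6410 → 11.6410 [wait]  ⇒ S*(3)=67.1678
t_2: node(2,0) S=58.3486 payoff=54.1514 vs cont=53.7611 → 54.1514 [stop]  node(2,1) S=77.3200 payoff=35.1800 vs cont=36.4025 → 36.4025 [wait]  node(2,2) S=102.4597 payoff=10.0403 vs cont=19.5425 → 19.5425 [wait]  ⇒ S*(2)=58.3486
t_1: node(1,0) S=67.1678 payoff=45.3322 vs cont=45.5232 → 45.5232 [wait]  node(1,1) S=89.0067 payoff=23.4933 vs cont=28.2586 → 28.2586 [wait]  ⇒ S*(1)=-
t_0: node(0,0) S=77.3200 payoff=35.1800 vs cont=37.1553 → 37.1553 [wait]  ⇒ S*(0)=-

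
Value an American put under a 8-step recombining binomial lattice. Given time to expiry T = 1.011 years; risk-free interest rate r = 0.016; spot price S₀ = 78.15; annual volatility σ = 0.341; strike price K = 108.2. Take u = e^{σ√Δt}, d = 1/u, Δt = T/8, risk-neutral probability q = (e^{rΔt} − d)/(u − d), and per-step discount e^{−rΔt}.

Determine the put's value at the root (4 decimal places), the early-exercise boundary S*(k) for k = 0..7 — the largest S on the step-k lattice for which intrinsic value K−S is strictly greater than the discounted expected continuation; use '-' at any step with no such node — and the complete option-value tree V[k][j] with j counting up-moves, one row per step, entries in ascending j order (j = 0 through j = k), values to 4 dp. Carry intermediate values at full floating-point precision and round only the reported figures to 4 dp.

Δt=0.12637, u=1.12888, d=0.88584, q=0.47806, disc=e^(-rΔt)=0.99798
k=8 terminal: V=max(K-S,0) → 78.5683 70.4384 60.0781 46.8752 30.0500 8.6086 0.0000 0.0000 0.0000
k=7: j=0 S=33.4506 intr=74.7494 cont=74.5309 V=74.7494[EX]; j=1 S=42.6282 intr=65.5718 cont=65.3533 V=65.5718[EX]; j=2 S=54.3237 intr=53.8763 cont=53.6577 V=53.8763[EX]; j=3 S=69.2281 intr=38.9719 cont=38.7533 V=38.9719[EX]; j=4 S=88.2217 intr=19.9783 cont=19.7597 V=19.9783[EX]; j=5 S=112.4264 intr=0.0000 cont=4.4841 V=4.4841[hold]; j=6 S=143.2720 intr=0.0000 cont=0.0000 V=0.0000[hold]; j=7 S=182.5805 intr=0.0000 cont=0.0000 V=0.0000[hold]  S*(7)=88.2217
k=6: j=0 S=37.7616 intr=70.4384 cont=70.2199 V=70.4384[EX]; j=1 S=48.1219 intr=60.0781 cont=59.8595 V=60.0781[EX]; j=2 S=61.3248 intr=46.8752 cont=46.6567 V=46.8752[EX]; j=3 S=78.1500 intr=30.0500 cont=29.8314 V=30.0500[EX]; j=4 S=99.5914 intr=8.6086 cont=12.5458 V=12.5458[hold]; j=5 S=126.9156 intr=0.0000 cont=2.3357 V=2.3357[hold]; j=6 S=161.7364 intr=0.0000 cont=0.0000 V=0.0000[hold]  S*(6)=78.1500
k=5: j=0 S=42.6282 intr=65.5718 cont=65.3533 V=65.5718[EX]; j=1 S=54.3237 intr=53.8763 cont=53.6577 V=53.8763[EX]; j=2 S=69.2281 intr=38.9719 cont=38.7533 V=38.9719[EX]; j=3 S=88.2217 intr=19.9783 cont=21.6381 V=21.6381[hold]; j=4 S=112.4264 intr=0.0000 cont=7.6493 V=7.6493[hold]; j=5 S=143.2720 intr=0.0000 cont=1.2166 V=1.2166[hold]  S*(5)=69.2281
k=4: j=0 S=48.1219 intr=60.0781 cont=59.8595 V=60.0781[EX]; j=1 S=61.3248 intr=46.8752 cont=46.6567 V=46.8752[EX]; j=2 S=78.1500 intr=30.0500 cont=30.6233 V=30.6233[hold]; j=3 S=99.5914 intr=8.6086 cont=14.9204 V=14.9204[hold]; j=4 S=126.9156 intr=0.0000 cont=4.5648 V=4.5648[hold]  S*(4)=61.3248
k=3: j=0 S=54.3237 intr=53.8763 cont=53.6577 V=53.8763[EX]; j=1 S=69.2281 intr=38.9719 cont=39.0269 V=39.0269[hold]; j=2 S=88.2217 intr=19.9783 cont=23.0697 V=23.0697[hold]; j=3 S=112.4264 intr=0.0000 cont=9.9497 V=9.9497[hold]  S*(3)=54.3237
k=2: j=0 S=61.3248 intr=46.8752 cont=46.6829 V=46.8752[EX]; j=1 S=78.1500 intr=30.0500 cont=31.3350 V=31.3350[hold]; j=2 S=99.5914 intr=8.6086 cont=16.7636 V=16.7636[hold]  S*(2)=61.3248
k=1: j=0 S=69.2281 intr=38.9719 cont=39.3664 V=39.3664[hold]; j=1 S=88.2217 intr=19.9783 cont=24.3198 V=24.3198[hold]  S*(1)=-
k=0: j=0 S=78.1500 intr=30.0500 cont=32.1082 V=32.1082[hold]  S*(0)=-

price = 32.1082
boundary = - - 61.3248 54.3237 61.3248 69.2281 78.1500 88.2217
tree:
32.1082
39.3664 24.3198
46.8752 31.3350 16.7636
53.8763 39.0269 23.0697 9.9497
60.0781 46.8752 30.6233 14.9204 4.5648
65.5718 53.8763 38.9719 21.6381 7.6493 1.2166
70.4384 60.0781 46.8752 30.0500 12.5458 2.3357 0.0000
74.7494 65.5718 53.8763 38.9719 19.9783 4.4841 0.0000 0.0000
78.5683 70.4384 60.0781 46.8752 30.0500 8.6086 0.0000 0.0000 0.0000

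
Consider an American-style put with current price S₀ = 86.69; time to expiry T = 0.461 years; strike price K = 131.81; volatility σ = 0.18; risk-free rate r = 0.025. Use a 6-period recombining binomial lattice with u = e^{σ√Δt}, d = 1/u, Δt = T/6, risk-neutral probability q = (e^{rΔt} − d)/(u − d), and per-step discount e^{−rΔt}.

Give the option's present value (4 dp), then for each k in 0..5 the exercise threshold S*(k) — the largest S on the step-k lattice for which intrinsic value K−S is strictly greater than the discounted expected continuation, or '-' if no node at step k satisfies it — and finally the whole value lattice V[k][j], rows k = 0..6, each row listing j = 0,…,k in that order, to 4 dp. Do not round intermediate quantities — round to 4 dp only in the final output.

Δt=0.07683  u=1.05116  d=0.95133  q=0.50679  discount=0.99808
step 6 (expiry): payoffs max(K−S,0) = 67.5476 60.8041 53.3530 45.1200 36.0231 25.9715 14.8652
step 5: (k=5,j=0): S=67.5501, (K−S)⁺=64.2599, hold=64.0070 ⇒ V=64.2599 exercise | (k=5,j=1): S=74.6385, (K−S)⁺=57.1715, hold=56.9185 ⇒ V=57.1715 exercise | (k=5,j=2): S=82.4708, (K−S)⁺=49.3392, hold=49.0862 ⇒ V=49.3392 exercise | (k=5,j=3): S=91.1250, (K−S)⁺=40.6850, hold=40.4320 ⇒ V=40.6850 exercise | (k=5,j=4): S=100.6874, (K−S)⁺=31.1226, hold=30.8697 ⇒ V=31.1226 exercise | (k=5,j=5): S=111.2531, (K−S)⁺=20.5569, hold=20.3039 ⇒ V=20.5569 exercise  boundary S*=111.2531
step 4: (k=4,j=0): S=71.0059, (K−S)⁺=60.8041, hold=60.5512 ⇒ V=60.8041 exercise | (k=4,j=1): S=78.4570, (K−S)⁺=53.3530, hold=53.1001 ⇒ V=53.3530 exercise | (k=4,j=2): S=86.6900, (K−S)⁺=45.1200, hold=44.8671 ⇒ V=45.1200 exercise | (k=4,j=3): S=95.7869, (K−S)⁺=36.0231, hold=35.7701 ⇒ V=36.0231 exercise | (k=4,j=4): S=105.8385, (K−S)⁺=25.9715, hold=25.7186 ⇒ V=25.9715 exercise  boundary S*=105.8385
step 3: (k=3,j=0): S=74.6385, (K−S)⁺=57.1715, hold=56.9185 ⇒ V=57.1715 exercise | (k=3,j=1): S=82.4708, (K−S)⁺=49.3392, hold=49.0862 ⇒ V=49.3392 exercise | (k=3,j=2): S=91.1250, (K−S)⁺=40.6850, hold=40.4320 ⇒ V=40.6850 exercise | (k=3,j=3): S=100.6874, (K−S)⁺=31.1226, hold=30.8697 ⇒ V=31.1226 exercise  boundary S*=100.6874
step 2: (k=2,j=0): S=78.4570, (K−S)⁺=53.3530, hold=53.1001 ⇒ V=53.3530 exercise | (k=2,j=1): S=86.6900, (K−S)⁺=45.1200, hold=44.8671 ⇒ V=45.1200 exercise | (k=2,j=2): S=95.7869, (K−S)⁺=36.0231, hold=35.7701 ⇒ V=36.0231 exercise  boundary S*=95.7869
step 1: (k=1,j=0): S=82.4708, (K−S)⁺=49.3392, hold=49.0862 ⇒ V=49.3392 exercise | (k=1,j=1): S=91.1250, (K−S)⁺=40.6850, hold=40.4320 ⇒ V=40.6850 exercise  boundary S*=91.1250
step 0: (k=0,j=0): S=86.6900, (K−S)⁺=45.1200, hold=44.8671 ⇒ V=45.1200 exercise  boundary S*=86.6900

price = 45.1200
boundary = 86.6900 91.1250 95.7869 100.6874 105.8385 111.2531
tree:
45.1200
49.3392 40.6850
53.3530 45.1200 36.0231
57.1715 49.3392 40.6850 31.1226
60.8041 53.3530 45.1200 36.0231 25.9715
64.2599 57.1715 49.3392 40.6850 31.1226 20.5569
67.5476 60.8041 53.3530 45.1200 36.0231 25.9715 14.8652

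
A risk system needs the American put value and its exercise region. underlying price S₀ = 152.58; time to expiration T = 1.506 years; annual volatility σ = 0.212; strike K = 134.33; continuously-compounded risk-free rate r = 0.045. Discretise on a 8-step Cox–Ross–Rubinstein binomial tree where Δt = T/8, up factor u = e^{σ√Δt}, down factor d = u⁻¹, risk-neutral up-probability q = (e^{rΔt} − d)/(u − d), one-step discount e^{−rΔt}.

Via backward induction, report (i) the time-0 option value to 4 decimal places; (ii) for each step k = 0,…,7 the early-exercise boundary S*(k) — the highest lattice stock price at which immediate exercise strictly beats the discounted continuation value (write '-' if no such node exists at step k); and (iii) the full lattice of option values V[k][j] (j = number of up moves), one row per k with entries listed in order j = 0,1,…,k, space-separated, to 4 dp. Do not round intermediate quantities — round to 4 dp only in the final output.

Δt=0.18825  u=1.09635  d=0.91212  q=0.52320  discount=0.99156
step 8 (expiry): payoffs max(K−S,0) = 61.2297 46.4655 28.7192 7.3887 0.0000 0.0000 0.0000 0.0000 0.0000
step 7: (k=7,j=0): S=80.1431, (K−S)⁺=54.1869, hold=53.0537 ⇒ V=54.1869 exercise | (k=7,j=1): S=96.3299, (K−S)⁺=38.0001, hold=36.8670 ⇒ V=38.0001 exercise | (k=7,j=2): S=115.7859, (K−S)⁺=18.5441, hold=17.4110 ⇒ V=18.5441 exercise | (k=7,j=3): S=139.1715, (K−S)⁺=0.0000, hold=3.4932 ⇒ V=3.4932 continue | (k=7,j=4): S=167.2804, (K−S)⁺=0.0000, hold=0.0000 ⇒ V=0.0000 continue | (k=7,j=5): S=201.0664, (K−S)⁺=0.0000, hold=0.0000 ⇒ V=0.0000 continue | (k=7,j=6): S=241.6764, (K−S)⁺=0.0000, hold=0.0000 ⇒ V=0.0000 continue | (k=7,j=7): S=290.4884, (K−S)⁺=0.0000, hold=0.0000 ⇒ V=0.0000 continue  boundary S*=115.7859
step 6: (k=6,j=0): S=87.8645, (K−S)⁺=46.4655, hold=45.3323 ⇒ V=46.4655 exercise | (k=6,j=1): S=105.6108, (K−S)⁺=28.7192, hold=27.5861 ⇒ V=28.7192 exercise | (k=6,j=2): S=126.9413, (K−S)⁺=7.3887, hold=10.5795 ⇒ V=10.5795 continue | (k=6,j=3): S=152.5800, (K−S)⁺=0.0000, hold=1.6515 ⇒ V=1.6515 continue | (k=6,j=4): S=183.3970, (K−S)⁺=0.0000, hold=0.0000 ⇒ V=0.0000 continue | (k=6,j=5): S=220.4382, (K−S)⁺=0.0000, hold=0.0000 ⇒ V=0.0000 continue | (k=6,j=6): S=264.9607, (K−S)⁺=0.0000, hold=0.0000 ⇒ V=0.0000 continue  boundary S*=105.6108
step 5: (k=5,j=0): S=96.3299, (K−S)⁺=38.0001, hold=36.8670 ⇒ V=38.0001 exercise | (k=5,j=1): S=115.7859, (K−S)⁺=18.5441, hold=19.0663 ⇒ V=19.0663 continue | (k=5,j=2): S=139.1715, (K−S)⁺=0.0000, hold=5.8585 ⇒ V=5.8585 continue | (k=5,j=3): S=167.2804, (K−S)⁺=0.0000, hold=0.7808 ⇒ V=0.7808 continue | (k=5,j=4): S=201.0664, (K−S)⁺=0.0000, hold=0.0000 ⇒ V=0.0000 continue | (k=5,j=5): S=241.6764, (K−S)⁺=0.0000, hold=0.0000 ⇒ V=0.0000 continue  boundary S*=96.3299
step 4: (k=4,j=0): S=105.6108, (K−S)⁺=28.7192, hold=27.8570 ⇒ V=28.7192 exercise | (k=4,j=1): S=126.9413, (K−S)⁺=7.3887, hold=12.0535 ⇒ V=12.0535 continue | (k=4,j=2): S=152.5800, (K−S)⁺=0.0000, hold=3.1749 ⇒ V=3.1749 continue | (k=4,j=3): S=183.3970, (K−S)⁺=0.0000, hold=0.3691 ⇒ V=0.3691 continue | (k=4,j=4): S=220.4382, (K−S)⁺=0.0000, hold=0.0000 ⇒ V=0.0000 continue  boundary S*=105.6108
step 3: (k=3,j=0): S=115.7859, (K−S)⁺=18.5441, hold=19.8310 ⇒ V=19.8310 continue | (k=3,j=1): S=139.1715, (K−S)⁺=0.0000, hold=7.3457 ⇒ V=7.3457 continue | (k=3,j=2): S=167.2804, (K−S)⁺=0.0000, hold=1.6925 ⇒ V=1.6925 continue | (k=3,j=3): S=201.0664, (K−S)⁺=0.0000, hold=0.1745 ⇒ V=0.1745 continue  boundary S*=-
step 2: (k=2,j=0): S=126.9413, (K−S)⁺=7.3887, hold=13.1865 ⇒ V=13.1865 continue | (k=2,j=1): S=152.5800, (K−S)⁺=0.0000, hold=4.3509 ⇒ V=4.3509 continue | (k=2,j=2): S=183.3970, (K−S)⁺=0.0000, hold=0.8907 ⇒ V=0.8907 continue  boundary S*=-
step 1: (k=1,j=0): S=139.1715, (K−S)⁺=0.0000, hold=8.4915 ⇒ V=8.4915 continue | (k=1,j=1): S=167.2804, (K−S)⁺=0.0000, hold=2.5191 ⇒ V=2.5191 continue  boundary S*=-
step 0: (k=0,j=0): S=152.5800, (K−S)⁺=0.0000, hold=5.3215 ⇒ V=5.3215 continue  boundary S*=-

price = 5.3215
boundary = - - - - 105.6108 96.3299 105.6108 115.7859
tree:
5.3215
8.4915 2.5191
13.1865 4.3509 0.8907
19.8310 7.3457 1.6925 0.1745
28.7192 12.0535 3.1749 0.3691 0.0000
38.0001 19.0663 5.8585 0.7808 0.0000 0.0000
46.4655 28.7192 10.5795 1.6515 0.0000 0.0000 0.0000
54.1869 38.0001 18.5441 3.4932 0.0000 0.0000 0.0000 0.0000
61.2297 46.4655 28.7192 7.3887 0.0000 0.0000 0.0000 0.0000 0.0000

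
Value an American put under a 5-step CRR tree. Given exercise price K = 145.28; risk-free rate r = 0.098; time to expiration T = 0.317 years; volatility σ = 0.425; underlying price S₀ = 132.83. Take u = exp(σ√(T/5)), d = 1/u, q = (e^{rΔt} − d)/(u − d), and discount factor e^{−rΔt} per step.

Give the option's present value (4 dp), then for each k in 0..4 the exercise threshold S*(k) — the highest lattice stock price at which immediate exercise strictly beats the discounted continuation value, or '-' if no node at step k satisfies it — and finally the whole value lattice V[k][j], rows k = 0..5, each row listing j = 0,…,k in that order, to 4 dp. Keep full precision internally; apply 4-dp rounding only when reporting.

price = 17.9840
boundary = - - 107.2375 119.3497 107.2375
tree:
17.9840
26.7982 9.4750
38.0425 15.9911 3.1370
48.9256 25.9303 6.3428 0.0000
58.7041 38.0425 12.8246 0.0000 0.0000
67.4903 48.9256 25.9303 0.0000 0.0000 0.0000

Δt=0.06340  u=1.11295  d=0.89851  q=0.50234  discount=0.99381
step 5 (expiry): payoffs max(K−S,0) = 67.4903 48.9256 25.9303 0.0000 0.0000 0.0000
step 4: (k=4,j=0): S=86.5759, (K−S)⁺=58.7041, hold=57.8043 ⇒ V=58.7041 exercise | (k=4,j=1): S=107.2375, (K−S)⁺=38.0425, hold=37.1427 ⇒ V=38.0425 exercise | (k=4,j=2): S=132.8300, (K−S)⁺=12.4500, hold=12.8246 ⇒ V=12.8246 continue | (k=4,j=3): S=164.5303, (K−S)⁺=0.0000, hold=0.0000 ⇒ V=0.0000 continue | (k=4,j=4): S=203.7959, (K−S)⁺=0.0000, hold=0.0000 ⇒ V=0.0000 continue  boundary S*=107.2375
step 3: (k=3,j=0): S=96.3544, (K−S)⁺=48.9256, hold=48.0257 ⇒ V=48.9256 exercise | (k=3,j=1): S=119.3497, (K−S)⁺=25.9303, hold=25.2175 ⇒ V=25.9303 exercise | (k=3,j=2): S=147.8329, (K−S)⁺=0.0000, hold=6.3428 ⇒ V=6.3428 continue | (k=3,j=3): S=183.1136, (K−S)⁺=0.0000, hold=0.0000 ⇒ V=0.0000 continue  boundary S*=119.3497
step 2: (k=2,j=0): S=107.2375, (K−S)⁺=38.0425, hold=37.1427 ⇒ V=38.0425 exercise | (k=2,j=1): S=132.8300, (K−S)⁺=12.4500, hold=15.9911 ⇒ V=15.9911 continue | (k=2,j=2): S=164.5303, (K−S)⁺=0.0000, hold=3.1370 ⇒ V=3.1370 continue  boundary S*=107.2375
step 1: (k=1,j=0): S=119.3497, (K−S)⁺=25.9303, hold=26.7982 ⇒ V=26.7982 continue | (k=1,j=1): S=147.8329, (K−S)⁺=0.0000, hold=9.4750 ⇒ V=9.4750 continue  boundary S*=-
step 0: (k=0,j=0): S=132.8300, (K−S)⁺=12.4500, hold=17.9840 ⇒ V=17.9840 continue  boundary S*=-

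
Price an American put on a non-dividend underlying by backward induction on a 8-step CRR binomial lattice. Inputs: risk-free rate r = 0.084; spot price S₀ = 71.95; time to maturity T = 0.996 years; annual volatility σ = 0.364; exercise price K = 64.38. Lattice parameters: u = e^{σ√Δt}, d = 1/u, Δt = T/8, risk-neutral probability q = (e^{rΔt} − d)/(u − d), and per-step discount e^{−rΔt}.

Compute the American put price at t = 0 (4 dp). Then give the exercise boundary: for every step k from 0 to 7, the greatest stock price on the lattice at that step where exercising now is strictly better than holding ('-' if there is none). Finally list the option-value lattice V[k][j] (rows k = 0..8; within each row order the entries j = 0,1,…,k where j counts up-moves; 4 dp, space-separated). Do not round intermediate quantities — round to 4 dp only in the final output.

price = 4.8977
boundary = - - - - 43.0442 48.9434 43.0442 48.9434
tree:
4.8977
7.4366 2.5473
10.9602 4.1879 1.0158
15.6015 6.7049 1.8440 0.2370
21.3358 10.3868 3.2882 0.4875 0.0000
26.5239 15.4366 5.7254 1.0029 0.0000 0.0000
31.0867 21.3358 9.6408 2.0629 0.0000 0.0000 0.0000
35.0995 26.5239 15.4366 4.2435 0.0000 0.0000 0.0000 0.0000
38.6287 31.0867 21.3358 8.7290 0.0000 0.0000 0.0000 0.0000 0.0000

Δt=0.12450, u=1.13705, d=0.87947, q=0.50875, disc=e^(-rΔt)=0.98960
k=8 terminal: V=max(K-S,0) → 38.6287 31.0867 21.3358 8.7290 0.0000 0.0000 0.0000 0.0000 0.0000
k=7: j=0 S=29.2805 intr=35.0995 cont=34.4297 V=35.0995[EX]; j=1 S=37.8561 intr=26.5239 cont=25.8541 V=26.5239[EX]; j=2 S=48.9434 intr=15.4366 cont=14.7668 V=15.4366[EX]; j=3 S=63.2779 intr=1.1021 cont=4.2435 V=4.2435[hold]; j=4 S=81.8106 intr=0.0000 cont=0.0000 V=0.0000[hold]; j=5 S=105.7713 intr=0.0000 cont=0.0000 V=0.0000[hold]; j=6 S=136.7494 intr=0.0000 cont=0.0000 V=0.0000[hold]; j=7 S=176.8005 intr=0.0000 cont=0.0000 V=0.0000[hold]  S*(7)=48.9434
k=6: j=0 S=33.2933 intr=31.0867 cont=30.4169 V=31.0867[EX]; j=1 S=43.0442 intr=21.3358 cont=20.6660 V=21.3358[EX]; j=2 S=55.6510 intr=8.7290 cont=9.6408 V=9.6408[hold]; j=3 S=71.9500 intr=0.0000 cont=2.0629 V=2.0629[hold]; j=4 S=93.0227 intr=0.0000 cont=0.0000 V=0.0000[hold]; j=5 S=120.2670 intr=0.0000 cont=0.0000 V=0.0000[hold]; j=6 S=155.4907 intr=0.0000 cont=0.0000 V=0.0000[hold]  S*(6)=43.0442
k=5: j=0 S=37.8561 intr=26.5239 cont=25.8541 V=26.5239[EX]; j=1 S=48.9434 intr=15.4366 cont=15.2259 V=15.4366[EX]; j=2 S=63.2779 intr=1.1021 cont=5.7254 V=5.7254[hold]; j=3 S=81.8106 intr=0.0000 cont=1.0029 V=1.0029[hold]; j=4 S=105.7713 intr=0.0000 cont=0.0000 V=0.0000[hold]; j=5 S=136.7494 intr=0.0000 cont=0.0000 V=0.0000[hold]  S*(5)=48.9434
k=4: j=0 S=43.0442 intr=21.3358 cont=20.6660 V=21.3358[EX]; j=1 S=55.6510 intr=8.7290 cont=10.3868 V=10.3868[hold]; j=2 S=71.9500 intr=0.0000 cont=3.2882 V=3.2882[hold]; j=3 S=93.0227 intr=0.0000 cont=0.4875 V=0.4875[hold]; j=4 S=120.2670 intr=0.0000 cont=0.0000 V=0.0000[hold]  S*(4)=43.0442
k=3: j=0 S=48.9434 intr=15.4366 cont=15.6015 V=15.6015[hold]; j=1 S=63.2779 intr=1.1021 cont=6.7049 V=6.7049[hold]; j=2 S=81.8106 intr=0.0000 cont=1.8440 V=1.8440[hold]; j=3 S=105.7713 intr=0.0000 cont=0.2370 V=0.2370[hold]  S*(3)=-
k=2: j=0 S=55.6510 intr=8.7290 cont=10.9602 V=10.9602[hold]; j=1 S=71.9500 intr=0.0000 cont=4.1879 V=4.1879[hold]; j=2 S=93.0227 intr=0.0000 cont=1.0158 V=1.0158[hold]  S*(2)=-
k=1: j=0 S=63.2779 intr=1.1021 cont=7.4366 V=7.4366[hold]; j=1 S=81.8106 intr=0.0000 cont=2.5473 V=2.5473[hold]  S*(1)=-
k=0: j=0 S=71.9500 intr=0.0000 cont=4.8977 V=4.8977[hold]  S*(0)=-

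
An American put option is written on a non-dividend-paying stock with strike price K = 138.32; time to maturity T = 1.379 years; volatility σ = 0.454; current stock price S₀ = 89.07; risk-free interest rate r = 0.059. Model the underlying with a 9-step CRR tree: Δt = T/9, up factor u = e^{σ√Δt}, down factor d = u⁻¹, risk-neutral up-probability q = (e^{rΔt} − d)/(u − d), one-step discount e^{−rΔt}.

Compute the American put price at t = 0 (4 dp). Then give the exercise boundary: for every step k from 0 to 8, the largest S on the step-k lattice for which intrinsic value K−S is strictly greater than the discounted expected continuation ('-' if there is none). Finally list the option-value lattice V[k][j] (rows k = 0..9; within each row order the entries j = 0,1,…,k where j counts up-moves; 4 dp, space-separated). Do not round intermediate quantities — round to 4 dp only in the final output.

price = 51.2567
boundary = - 74.5679 62.4270 74.5679 62.4270 74.5679 89.0700 74.5679 89.0700
tree:
51.2567
63.7521 38.7474
75.8930 50.4886 26.8153
86.0571 63.7521 37.1364 16.1896
94.5664 75.8930 49.6479 24.3431 7.7012
101.6902 86.0571 63.7521 35.3729 12.9064 2.2324
107.6541 94.5664 75.8930 49.2500 21.0735 4.3414 0.0000
112.6470 101.6902 86.0571 63.7521 33.1533 8.4425 0.0000 0.0000
116.8270 107.6541 94.5664 75.8930 49.2500 16.4180 0.0000 0.0000 0.0000
120.3264 112.6470 101.6902 86.0571 63.7521 31.9276 0.0000 0.0000 0.0000 0.0000

params: Δt=0.15322 u=1.19448 d=0.83718 q=0.48110 e^(-rΔt)=0.99100
t_9 payoffs: 120.3264 112.6470 101.6902 86.0571 63.7521 31.9276 0.0000 0.0000 0.0000 0.0000
t_8: node(8,0) S=21.4930 payoff=116.8270 vs cont=115.5822 → 116.8270 [stop]  node(8,1) S=30.6659 payoff=107.6541 vs cont=106.4093 → 107.6541 [stop]  node(8,2) S=43.7536 payoff=94.5664 vs cont=93.3216 → 94.5664 [stop]  node(8,3) S=62.4270 payoff=75.8930 vs cont=74.6482 → 75.8930 [stop]  node(8,4) S=89.0700 payoff=49.2500 vs cont=48.0052 → 49.2500 [stop]  node(8,5) S=127.0838 payoff=11.2362 vs cont=16.4180 → 16.4180 [wait]  node(8,6) S=181.3213 payoff=0.0000 vs cont=0.0000 → 0.0000 [wait]  node(8,7) S=258.7066 payoff=0.0000 vs cont=0.0000 → 0.0000 [wait]  node(8,8) S=369.1188 payoff=0.0000 vs cont=0.0000 → 0.0000 [wait]  ⇒ S*(8)=89.0700
t_7: node(7,0) S=25.6730 payoff=112.6470 vs cont=111.4022 → 112.6470 [stop]  node(7,1) S=36.6298 payoff=101.6902 vs cont=100.4454 → 101.6902 [stop]  node(7,2) S=52.2629 payoff=86.0571 vs cont=84.8123 → 86.0571 [stop]  node(7,3) S=74.5679 payoff=63.7521 vs cont=62.5073 → 63.7521 [stop]  node(7,4) S=106.3924 payoff=31.9276 vs cont=33.1533 → 33.1533 [wait]  node(7,5) S=151.7992 payoff=0.0000 vs cont=8.4425 → 8.4425 [wait]  node(7,6) S=216.5849 payoff=0.0000 vs cont=0.0000 → 0.0000 [wait]  node(7,7) S=309.0202 payoff=0.0000 vs cont=0.0000 → 0.0000 [wait]  ⇒ S*(7)=74.5679
t_6: node(6,0) S=30.6659 payoff=107.6541 vs cont=106.4093 → 107.6541 [stop]  node(6,1) S=43.7536 payoff=94.5664 vs cont=93.3216 → 94.5664 [stop]  node(6,2) S=62.4270 payoff=75.8930 vs cont=74.6482 → 75.8930 [stop]  node(6,3) S=89.0700 payoff=49.2500 vs cont=48.5896 → 49.2500 [stop]  node(6,4) S=127.0838 payoff=11.2362 vs cont=21.0735 → 21.0735 [wait]  node(6,5) S=181.3213 payoff=0.0000 vs cont=4.3414 → 4.3414 [wait]  node(6,6) S=258.7066 payoff=0.0000 vs cont=0.0000 → 0.0000 [wait]  ⇒ S*(6)=89.0700
t_5: node(5,0) S=36.6298 payoff=101.6902 vs cont=100.4454 → 101.6902 [stop]  node(5,1) S=52.2629 payoff=86.0571 vs cont=84.8123 → 86.0571 [stop]  node(5,2) S=74.5679 payoff=63.7521 vs cont=62.5073 → 63.7521 [stop]  node(5,3) S=106.3924 payoff=31.9276 vs cont=35.3729 → 35.3729 [wait]  node(5,4) S=151.7992 payoff=0.0000 vs cont=12.9064 → 12.9064 [wait]  node(5,5) S=216.5849 payoff=0.0000 vs cont=2.2324 → 2.2324 [wait]  ⇒ S*(5)=74.5679
t_4: node(4,0) S=43.7536 payoff=94.5664 vs cont=93.3216 → 94.5664 [stop]  node(4,1) S=62.4270 payoff=75.8930 vs cont=74.6482 → 75.8930 [stop]  node(4,2) S=89.0700 payoff=49.2500 vs cont=49.6479 → 49.6479 [wait]  node(4,3) S=127.0838 payoff=11.2362 vs cont=24.3431 → 24.3431 [wait]  node(4,4) S=181.3213 payoff=0.0000 vs cont=7.7012 → 7.7012 [wait]  ⇒ S*(4)=62.4270
t_3: node(3,0) S=52.2629 payoff=86.0571 vs cont=84.8123 → 86.0571 [stop]  node(3,1) S=74.5679 payoff=63.7521 vs cont=62.6970 → 63.7521 [stop]  node(3,2) S=106.3924 payoff=31.9276 vs cont=37.1364 → 37.1364 [wait]  node(3,3) S=151.7992 payoff=0.0000 vs cont=16.1896 → 16.1896 [wait]  ⇒ S*(3)=74.5679
t_2: node(2,0) S=62.4270 payoff=75.8930 vs cont=74.6482 → 75.8930 [stop]  node(2,1) S=89.0700 payoff=49.2500 vs cont=50.4886 → 50.4886 [wait]  node(2,2) S=127.0838 payoff=11.2362 vs cont=26.8153 → 26.8153 [wait]  ⇒ S*(2)=62.4270
t_1: node(1,0) S=74.5679 payoff=63.7521 vs cont=63.0978 → 63.7521 [stop]  node(1,1) S=106.3924 payoff=31.9276 vs cont=38.7474 → 38.7474 [wait]  ⇒ S*(1)=74.5679
t_0: node(0,0) S=89.0700 payoff=49.2500 vs cont=51.2567 → 51.2567 [wait]  ⇒ S*(0)=-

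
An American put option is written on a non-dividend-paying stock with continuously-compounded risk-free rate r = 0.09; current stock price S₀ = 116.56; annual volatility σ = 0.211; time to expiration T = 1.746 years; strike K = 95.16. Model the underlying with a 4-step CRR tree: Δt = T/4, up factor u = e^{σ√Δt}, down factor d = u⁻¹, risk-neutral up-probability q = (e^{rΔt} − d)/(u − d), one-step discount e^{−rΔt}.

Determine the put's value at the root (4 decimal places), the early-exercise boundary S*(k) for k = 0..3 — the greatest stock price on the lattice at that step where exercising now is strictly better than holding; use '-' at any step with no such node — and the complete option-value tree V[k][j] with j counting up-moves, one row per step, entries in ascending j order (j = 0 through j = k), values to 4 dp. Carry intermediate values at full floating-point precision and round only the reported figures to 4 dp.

price = 1.6356
boundary = - - - 76.7225
tree:
1.6356
3.7674 0.3714
8.4741 0.9865 0.0000
18.4375 2.6205 0.0000 0.0000
28.4209 6.9607 0.0000 0.0000 0.0000

params: Δt=0.43650 u=1.14959 d=0.86988 q=0.60845 e^(-rΔt)=0.96148
t_4 payoffs: 28.4209 6.9607 0.0000 0.0000 0.0000
t_3: node(3,0) S=76.7225 payoff=18.4375 vs cont=14.7716 → 18.4375 [stop]  node(3,1) S=101.3928 payoff=0.0000 vs cont=2.6205 → 2.6205 [wait]  node(3,2) S=133.9960 payoff=0.0000 vs cont=0.0000 → 0.0000 [wait]  node(3,3) S=177.0828 payoff=0.0000 vs cont=0.0000 → 0.0000 [wait]  ⇒ S*(3)=76.7225
t_2: node(2,0) S=88.1993 payoff=6.9607 vs cont=8.4741 → 8.4741 [wait]  node(2,1) S=116.5600 payoff=0.0000 vs cont=0.9865 → 0.9865 [wait]  node(2,2) S=154.0402 payoff=0.0000 vs cont=0.0000 → 0.0000 [wait]  ⇒ S*(2)=-
t_1: node(1,0) S=101.3928 payoff=0.0000 vs cont=3.7674 → 3.7674 [wait]  node(1,1) S=133.9960 payoff=0.0000 vs cont=0.3714 → 0.3714 [wait]  ⇒ S*(1)=-
t_0: node(0,0) S=116.5600 payoff=0.0000 vs cont=1.6356 → 1.6356 [wait]  ⇒ S*(0)=-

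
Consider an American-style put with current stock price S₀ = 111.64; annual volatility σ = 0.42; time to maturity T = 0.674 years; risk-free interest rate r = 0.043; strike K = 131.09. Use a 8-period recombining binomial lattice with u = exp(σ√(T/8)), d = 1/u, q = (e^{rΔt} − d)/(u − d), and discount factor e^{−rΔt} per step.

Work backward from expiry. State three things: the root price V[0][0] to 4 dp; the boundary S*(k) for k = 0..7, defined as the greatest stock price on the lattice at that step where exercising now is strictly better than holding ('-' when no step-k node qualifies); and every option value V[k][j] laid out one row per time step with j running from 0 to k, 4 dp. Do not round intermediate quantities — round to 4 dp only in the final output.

price = 26.4008
boundary = - - - 77.4439 87.4846 77.4439 87.4846 98.8270
tree:
26.4008
34.5589 17.9153
43.8030 24.9787 10.5315
53.6461 33.6544 15.9317 4.8626
62.5344 43.6054 23.3149 8.1926 1.3547
70.4026 53.6461 32.7287 13.4698 2.6370 0.0000
77.3677 62.5344 43.6054 21.3971 5.1331 0.0000 0.0000
83.5335 70.4026 53.6461 32.2630 9.9920 0.0000 0.0000 0.0000
88.9916 77.3677 62.5344 43.6054 19.4500 0.0000 0.0000 0.0000 0.0000

Δt=0.08425, u=1.12965, d=0.88523, q=0.48441, disc=e^(-rΔt)=0.99638
k=8 terminal: V=max(K-S,0) → 88.9916 77.3677 62.5344 43.6054 19.4500 0.0000 0.0000 0.0000 0.0000
k=7: j=0 S=47.5565 intr=83.5335 cont=83.0594 V=83.5335[EX]; j=1 S=60.6874 intr=70.4026 cont=69.9285 V=70.4026[EX]; j=2 S=77.4439 intr=53.6461 cont=53.1721 V=53.6461[EX]; j=3 S=98.8270 intr=32.2630 cont=31.7890 V=32.2630[EX]; j=4 S=126.1142 intr=4.9758 cont=9.9920 V=9.9920[hold]; j=5 S=160.9357 intr=0.0000 cont=0.0000 V=0.0000[hold]; j=6 S=205.3719 intr=0.0000 cont=0.0000 V=0.0000[hold]; j=7 S=262.0773 intr=0.0000 cont=0.0000 V=0.0000[hold]  S*(7)=98.8270
k=6: j=0 S=53.7223 intr=77.3677 cont=76.8937 V=77.3677[EX]; j=1 S=68.5556 intr=62.5344 cont=62.0604 V=62.5344[EX]; j=2 S=87.4846 intr=43.6054 cont=43.1314 V=43.6054[EX]; j=3 S=111.6400 intr=19.4500 cont=21.3971 V=21.3971[hold]; j=4 S=142.4650 intr=0.0000 cont=5.1331 V=5.1331[hold]; j=5 S=181.8012 intr=0.0000 cont=0.0000 V=0.0000[hold]; j=6 S=231.9985 intr=0.0000 cont=0.0000 V=0.0000[hold]  S*(6)=87.4846
k=5: j=0 S=60.6874 intr=70.4026 cont=69.9285 V=70.4026[EX]; j=1 S=77.4439 intr=53.6461 cont=53.1721 V=53.6461[EX]; j=2 S=98.8270 intr=32.2630 cont=32.7287 V=32.7287[hold]; j=3 S=126.1142 intr=4.9758 cont=13.4698 V=13.4698[hold]; j=4 S=160.9357 intr=0.0000 cont=2.6370 V=2.6370[hold]; j=5 S=205.3719 intr=0.0000 cont=0.0000 V=0.0000[hold]  S*(5)=77.4439
k=4: j=0 S=68.5556 intr=62.5344 cont=62.0604 V=62.5344[EX]; j=1 S=87.4846 intr=43.6054 cont=43.3562 V=43.6054[EX]; j=2 S=111.6400 intr=19.4500 cont=23.3149 V=23.3149[hold]; j=3 S=142.4650 intr=0.0000 cont=8.1926 V=8.1926[hold]; j=4 S=181.8012 intr=0.0000 cont=1.3547 V=1.3547[hold]  S*(4)=87.4846
k=3: j=0 S=77.4439 intr=53.6461 cont=53.1721 V=53.6461[EX]; j=1 S=98.8270 intr=32.2630 cont=33.6544 V=33.6544[hold]; j=2 S=126.1142 intr=4.9758 cont=15.9317 V=15.9317[hold]; j=3 S=160.9357 intr=0.0000 cont=4.8626 V=4.8626[hold]  S*(3)=77.4439
k=2: j=0 S=87.4846 intr=43.6054 cont=43.8030 V=43.8030[hold]; j=1 S=111.6400 intr=19.4500 cont=24.9787 V=24.9787[hold]; j=2 S=142.4650 intr=0.0000 cont=10.5315 V=10.5315[hold]  S*(2)=-
k=1: j=0 S=98.8270 intr=32.2630 cont=34.5589 V=34.5589[hold]; j=1 S=126.1142 intr=4.9758 cont=17.9153 V=17.9153[hold]  S*(1)=-
k=0: j=0 S=111.6400 intr=19.4500 cont=26.4008 V=26.4008[hold]  S*(0)=-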